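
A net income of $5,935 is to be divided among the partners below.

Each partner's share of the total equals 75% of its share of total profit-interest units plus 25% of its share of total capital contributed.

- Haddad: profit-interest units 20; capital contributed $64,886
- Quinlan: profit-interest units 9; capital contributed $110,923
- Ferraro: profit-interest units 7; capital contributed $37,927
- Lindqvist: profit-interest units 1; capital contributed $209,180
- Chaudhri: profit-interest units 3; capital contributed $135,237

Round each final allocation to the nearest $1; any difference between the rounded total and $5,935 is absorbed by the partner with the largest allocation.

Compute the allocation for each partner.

Haddad: $2,399 | Quinlan: $1,296 | Ferraro: $880 | Lindqvist: $667 | Chaudhri: $693

Profit-interest units total 40; capital contributed total 558,153.
Composite weights (75% profit-interest units + 25% capital contributed): Haddad 0.4041; Quinlan 0.2184; Ferraro 0.1482; Lindqvist 0.1124; Chaudhri 0.1168.
Raw shares: Haddad 2,398.11; Quinlan 1,296.40; Ferraro 879.79; Lindqvist 667.35; Chaudhri 693.35.
After rounding ($1): Haddad $2,398; Quinlan $1,296; Ferraro $880; Lindqvist $667; Chaudhri $693. Sum = $5,934.
Difference $5,935 − $5,934 = +$1 applied to largest allocation (Haddad): Haddad becomes $2,399.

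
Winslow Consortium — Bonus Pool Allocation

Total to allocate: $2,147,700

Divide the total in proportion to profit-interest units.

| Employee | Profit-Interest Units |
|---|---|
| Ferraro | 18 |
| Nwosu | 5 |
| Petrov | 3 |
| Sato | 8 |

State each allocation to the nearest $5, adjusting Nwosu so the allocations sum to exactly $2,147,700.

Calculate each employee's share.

Combined profit-interest units = 34.
Unrounded shares: Ferraro 18/34 × $2,147,700 = 1,137,017.65; Nwosu 5/34 × $2,147,700 = 315,838.24; Petrov 3/34 × $2,147,700 = 189,502.94; Sato 8/34 × $2,147,700 = 505,341.18.
At nearest $5: Ferraro $1,137,020; Nwosu $315,840; Petrov $189,505; Sato $505,340. Sum = $2,147,705.
Difference $2,147,700 − $2,147,705 = −$5 applied to Nwosu: Nwosu becomes $315,835.

Ferraro: $1,137,020; Nwosu: $315,835; Petrov: $189,505; Sato: $505,340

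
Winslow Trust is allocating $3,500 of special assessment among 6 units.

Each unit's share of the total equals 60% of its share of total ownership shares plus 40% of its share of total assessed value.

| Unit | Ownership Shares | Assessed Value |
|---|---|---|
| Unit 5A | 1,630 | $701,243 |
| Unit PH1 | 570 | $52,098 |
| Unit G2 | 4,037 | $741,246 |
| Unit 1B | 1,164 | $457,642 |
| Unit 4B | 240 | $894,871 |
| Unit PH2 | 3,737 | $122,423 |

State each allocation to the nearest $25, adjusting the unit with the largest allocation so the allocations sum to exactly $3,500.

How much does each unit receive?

Unit 5A: $625; Unit PH1: $125; Unit G2: $1,100; Unit 1B: $425; Unit 4B: $475; Unit PH2: $750

Ownership shares total 11,378; assessed value total 2,969,523.
Combined weights (60% ownership shares + 40% assessed value): Unit 5A 0.1804; Unit PH1 0.0371; Unit G2 0.3127; Unit 1B 0.1230; Unit 4B 0.1332; Unit PH2 0.2136.
Proportional shares: Unit 5A 631.45; Unit PH1 129.76; Unit G2 1,094.56; Unit 1B 430.59; Unit 4B 466.19; Unit PH2 747.44.
Rounded to nearest $25: Unit 5A $625; Unit PH1 $125; Unit G2 $1,100; Unit 1B $425; Unit 4B $475; Unit PH2 $750. Sum = $3,500.
Sum already equals the total — no adjustment.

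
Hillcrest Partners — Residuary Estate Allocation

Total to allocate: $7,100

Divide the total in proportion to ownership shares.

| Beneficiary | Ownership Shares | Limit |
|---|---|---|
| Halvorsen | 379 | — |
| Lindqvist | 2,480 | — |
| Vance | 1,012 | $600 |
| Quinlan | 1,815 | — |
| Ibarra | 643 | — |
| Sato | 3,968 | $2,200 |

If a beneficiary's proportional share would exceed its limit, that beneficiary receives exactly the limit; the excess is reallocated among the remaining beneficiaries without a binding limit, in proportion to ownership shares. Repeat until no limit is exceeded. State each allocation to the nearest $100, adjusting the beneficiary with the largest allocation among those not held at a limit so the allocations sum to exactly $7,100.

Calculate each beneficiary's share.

Total ownership shares = 10,297.
Pro-rata shares before constraints: Halvorsen 261.33; Lindqvist 1,710.01; Vance 697.80; Quinlan 1,251.48; Ibarra 443.36; Sato 2,736.02.
Capped: Vance ($600), Sato ($2,200); balance $4,300 reallocated over remaining ownership shares 5,317.
Redistributed shares: Halvorsen 306.51 → $300; Lindqvist 2,005.64 → $2,000; Quinlan 1,467.84 → $1,500; Ibarra 520.01 → $500.

Halvorsen: $300 · Lindqvist: $2,000 · Vance: $600 · Quinlan: $1,500 · Ibarra: $500 · Sato: $2,200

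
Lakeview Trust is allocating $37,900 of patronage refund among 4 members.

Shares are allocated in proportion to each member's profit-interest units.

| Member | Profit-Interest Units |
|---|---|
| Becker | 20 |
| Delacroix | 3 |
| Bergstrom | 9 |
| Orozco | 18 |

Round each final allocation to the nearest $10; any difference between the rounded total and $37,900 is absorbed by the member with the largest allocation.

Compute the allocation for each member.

Becker: $15,170; Delacroix: $2,270; Bergstrom: $6,820; Orozco: $13,640

Profit-interest units total: 50.
Proportional shares: Becker 20/50 × $37,900 = 15,160.00; Delacroix 3/50 × $37,900 = 2,274.00; Bergstrom 9/50 × $37,900 = 6,822.00; Orozco 18/50 × $37,900 = 13,644.00.
After rounding ($10): Becker $15,160; Delacroix $2,270; Bergstrom $6,820; Orozco $13,640. Sum = $37,890.
Difference $37,900 − $37,890 = +$10 applied to largest allocation (Becker): Becker becomes $15,170.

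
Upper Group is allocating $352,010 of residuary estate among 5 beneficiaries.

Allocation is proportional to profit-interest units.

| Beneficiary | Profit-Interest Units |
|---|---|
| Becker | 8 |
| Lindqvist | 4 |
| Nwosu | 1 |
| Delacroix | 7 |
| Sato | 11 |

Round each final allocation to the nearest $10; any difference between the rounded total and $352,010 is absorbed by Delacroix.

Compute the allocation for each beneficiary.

Becker: $90,840; Lindqvist: $45,420; Nwosu: $11,360; Delacroix: $79,480; Sato: $124,910

Total profit-interest units = 31.
Pro-rata amounts: Becker 8/31 × $352,010 = 90,841.29; Lindqvist 4/31 × $352,010 = 45,420.65; Nwosu 1/31 × $352,010 = 11,355.16; Delacroix 7/31 × $352,010 = 79,486.13; Sato 11/31 × $352,010 = 124,906.77.
After rounding ($10): Becker $90,840; Lindqvist $45,420; Nwosu $11,360; Delacroix $79,490; Sato $124,910. Sum = $352,020.
Difference $352,010 − $352,020 = −$10 applied to Delacroix: Delacroix becomes $79,480.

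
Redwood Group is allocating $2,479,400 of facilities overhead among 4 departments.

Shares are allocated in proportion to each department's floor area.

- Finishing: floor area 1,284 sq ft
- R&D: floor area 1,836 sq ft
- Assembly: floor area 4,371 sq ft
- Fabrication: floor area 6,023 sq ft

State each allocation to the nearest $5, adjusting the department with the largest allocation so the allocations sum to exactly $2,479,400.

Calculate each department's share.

Finishing: $235,575 · R&D: $336,850 · Assembly: $801,945 · Fabrication: $1,105,030

Sum of floor area: 13,514.
Pro-rata amounts: Finishing 1,284/13,514 × $2,479,400 = 235,574.19; R&D 1,836/13,514 × $2,479,400 = 336,849.08; Assembly 4,371/13,514 × $2,479,400 = 801,942.98; Fabrication 6,023/13,514 × $2,479,400 = 1,105,033.76.
At nearest $5: Finishing $235,575; R&D $336,850; Assembly $801,945; Fabrication $1,105,035. Sum = $2,479,405.
Difference $2,479,400 − $2,479,405 = −$5 applied to largest allocation (Fabrication): Fabrication becomes $1,105,030.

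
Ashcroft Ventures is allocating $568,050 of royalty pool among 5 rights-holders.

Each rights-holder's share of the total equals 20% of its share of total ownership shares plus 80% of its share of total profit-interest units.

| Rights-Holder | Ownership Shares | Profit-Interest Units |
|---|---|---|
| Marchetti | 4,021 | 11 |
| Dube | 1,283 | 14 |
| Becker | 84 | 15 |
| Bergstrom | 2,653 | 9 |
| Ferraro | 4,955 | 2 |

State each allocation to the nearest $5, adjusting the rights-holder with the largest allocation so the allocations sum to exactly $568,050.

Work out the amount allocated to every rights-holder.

Marchetti: $133,170 · Dube: $135,960 · Becker: $134,395 · Bergstrom: $103,390 · Ferraro: $61,135

Totals — ownership shares 12,996, profit-interest units 51.
Composite weights (20% ownership shares + 80% profit-interest units): Marchetti 0.2344; Dube 0.2394; Becker 0.2366; Bergstrom 0.1820; Ferraro 0.1076.
Proportional shares: Marchetti 133,167.73; Dube 135,964.12; Becker 134,393.14; Bergstrom 103,387.61; Ferraro 61,137.39.
At nearest $5: Marchetti $133,170; Dube $135,965; Becker $134,395; Bergstrom $103,390; Ferraro $61,135. Sum = $568,055.
Difference $568,050 − $568,055 = −$5 applied to largest allocation (Dube): Dube becomes $135,960.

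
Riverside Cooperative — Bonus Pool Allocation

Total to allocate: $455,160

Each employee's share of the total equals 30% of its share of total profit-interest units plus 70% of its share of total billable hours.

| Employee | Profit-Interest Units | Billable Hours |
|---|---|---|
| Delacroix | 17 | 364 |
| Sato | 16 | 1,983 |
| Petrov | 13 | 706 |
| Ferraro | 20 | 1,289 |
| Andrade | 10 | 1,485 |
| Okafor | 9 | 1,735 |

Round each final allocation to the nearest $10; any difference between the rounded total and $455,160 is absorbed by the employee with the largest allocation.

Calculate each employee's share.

Profit-interest units total 85; billable hours total 7,562.
Composite weights (30% profit-interest units + 70% billable hours): Delacroix 0.0937; Sato 0.2400; Petrov 0.1112; Ferraro 0.1899; Andrade 0.1728; Okafor 0.1924.
Proportional shares: Delacroix 42,646.12; Sato 109,253.48; Petrov 50,629.92; Ferraro 86,438.76; Andrade 78,632.42; Okafor 87,559.30.
After rounding ($10): Delacroix $42,650; Sato $109,250; Petrov $50,630; Ferraro $86,440; Andrade $78,630; Okafor $87,560. Sum = $455,160.
No rounding difference to absorb.

Delacroix: $42,650 · Sato: $109,250 · Petrov: $50,630 · Ferraro: $86,440 · Andrade: $78,630 · Okafor: $87,560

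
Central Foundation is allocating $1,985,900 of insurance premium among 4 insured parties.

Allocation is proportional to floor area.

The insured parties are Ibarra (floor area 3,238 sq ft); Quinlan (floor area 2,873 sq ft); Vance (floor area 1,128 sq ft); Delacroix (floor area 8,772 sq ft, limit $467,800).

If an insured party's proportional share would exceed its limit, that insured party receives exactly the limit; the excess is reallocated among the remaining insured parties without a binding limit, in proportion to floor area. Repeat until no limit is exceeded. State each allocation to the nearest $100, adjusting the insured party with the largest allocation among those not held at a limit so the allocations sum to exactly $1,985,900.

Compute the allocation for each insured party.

Total floor area = 16,011.
Pro-rata shares before constraints: Ibarra 401,620.40; Quinlan 356,348.18; Vance 139,909.76; Delacroix 1,088,021.66.
Held at cap: Delacroix ($467,800); residual $1,518,100 reallocated over remaining floor area 7,239.
Shares after redistribution: Ibarra 679,045.14 → $679,000; Quinlan 602,500.52 → $602,500; Vance 236,554.33 → $236,600.

Ibarra: $679,000 · Quinlan: $602,500 · Vance: $236,600 · Delacroix: $467,800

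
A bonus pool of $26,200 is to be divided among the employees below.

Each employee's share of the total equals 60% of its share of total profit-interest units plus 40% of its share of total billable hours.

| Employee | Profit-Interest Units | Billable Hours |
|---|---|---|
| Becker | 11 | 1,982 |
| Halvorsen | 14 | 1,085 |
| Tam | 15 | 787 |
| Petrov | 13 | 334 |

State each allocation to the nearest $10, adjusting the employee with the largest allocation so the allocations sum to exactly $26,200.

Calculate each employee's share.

Profit-interest units total 53; billable hours total 4,188.
Composite weights (60% profit-interest units + 40% billable hours): Becker 0.3138; Halvorsen 0.2621; Tam 0.2450; Petrov 0.1791.
Proportional shares: Becker 8,222.37; Halvorsen 6,867.54; Tam 6,418.44; Petrov 4,691.65.
After rounding ($10): Becker $8,220; Halvorsen $6,870; Tam $6,420; Petrov $4,690. Sum = $26,200.
Rounded total matches; no reconciliation needed.

Becker: $8,220; Halvorsen: $6,870; Tam: $6,420; Petrov: $4,690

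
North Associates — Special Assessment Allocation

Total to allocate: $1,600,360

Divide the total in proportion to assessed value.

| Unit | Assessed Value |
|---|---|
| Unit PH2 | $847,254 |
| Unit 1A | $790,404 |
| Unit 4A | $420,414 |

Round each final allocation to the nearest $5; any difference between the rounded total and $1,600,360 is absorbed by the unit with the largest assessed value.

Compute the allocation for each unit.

Unit PH2: $658,825 | Unit 1A: $614,620 | Unit 4A: $326,915

Total assessed value = 847,254 + 790,404 + 420,414 = 2,058,072.
Proportional shares: Unit PH2 658,826.03; Unit 1A 614,619.38; Unit 4A 326,914.58.
At nearest $5: Unit PH2 $658,825; Unit 1A $614,620; Unit 4A $326,915. Sum = $1,600,360.
Rounded total matches; no reconciliation needed.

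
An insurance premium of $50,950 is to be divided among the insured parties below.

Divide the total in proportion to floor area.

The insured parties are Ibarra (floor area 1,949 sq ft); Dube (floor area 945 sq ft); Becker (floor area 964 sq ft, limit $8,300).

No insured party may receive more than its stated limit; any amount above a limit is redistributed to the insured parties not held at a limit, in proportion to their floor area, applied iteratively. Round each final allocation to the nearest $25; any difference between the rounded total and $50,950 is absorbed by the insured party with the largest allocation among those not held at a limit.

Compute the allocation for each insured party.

Ibarra: $28,725; Dube: $13,925; Becker: $8,300

Total floor area = 3,858.
Unconstrained shares: Ibarra 25,739.13; Dube 12,479.98; Becker 12,730.90.
Held at cap: Becker ($8,300); residual $42,650 reallocated over remaining floor area 2,894.
Remaining shares: Ibarra 28,723.17 → $28,725; Dube 13,926.83 → $13,925.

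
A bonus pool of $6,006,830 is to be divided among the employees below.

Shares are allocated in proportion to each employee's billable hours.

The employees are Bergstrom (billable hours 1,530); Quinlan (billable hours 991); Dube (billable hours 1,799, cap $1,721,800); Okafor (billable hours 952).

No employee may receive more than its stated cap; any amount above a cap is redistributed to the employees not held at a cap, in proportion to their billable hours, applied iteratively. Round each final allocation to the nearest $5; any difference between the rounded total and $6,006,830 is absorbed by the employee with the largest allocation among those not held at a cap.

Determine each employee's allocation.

Bergstrom: $1,887,730 · Quinlan: $1,222,710 · Dube: $1,721,800 · Okafor: $1,174,590

Combined billable hours = 5,272.
Proportional shares (ignoring caps): Bergstrom 1,743,256.81; Quinlan 1,129,129.08; Dube 2,049,750.98; Okafor 1,084,693.13.
Cap binds for Dube ($1,721,800); residual $4,285,030 reallocated over remaining billable hours 3,473.
Shares after redistribution: Bergstrom 1,887,732.77 → $1,887,735; Quinlan 1,222,707.96 → $1,222,710; Okafor 1,174,589.28 → $1,174,590.
Rounding difference −$5 applied to Bergstrom → $1,887,730.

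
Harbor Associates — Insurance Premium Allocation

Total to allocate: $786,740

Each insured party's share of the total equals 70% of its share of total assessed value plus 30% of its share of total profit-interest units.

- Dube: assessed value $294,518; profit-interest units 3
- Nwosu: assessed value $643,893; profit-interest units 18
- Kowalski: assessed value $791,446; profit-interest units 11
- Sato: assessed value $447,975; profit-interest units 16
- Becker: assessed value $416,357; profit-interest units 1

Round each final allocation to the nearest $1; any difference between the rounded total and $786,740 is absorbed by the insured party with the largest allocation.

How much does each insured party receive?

Totals — assessed value 2,594,189, profit-interest units 49.
Composite weights (70% assessed value + 30% profit-interest units): Dube 0.0978; Nwosu 0.2839; Kowalski 0.2809; Sato 0.2188; Becker 0.1185.
Proportional shares: Dube 76,973.28; Nwosu 223,393.41; Kowalski 220,999.87; Sato 172,168.61; Becker 93,204.82.
At nearest $1: Dube $76,973; Nwosu $223,393; Kowalski $221,000; Sato $172,169; Becker $93,205. Sum = $786,740.
Rounded total matches; no reconciliation needed.

Dube: $76,973 | Nwosu: $223,393 | Kowalski: $221,000 | Sato: $172,169 | Becker: $93,205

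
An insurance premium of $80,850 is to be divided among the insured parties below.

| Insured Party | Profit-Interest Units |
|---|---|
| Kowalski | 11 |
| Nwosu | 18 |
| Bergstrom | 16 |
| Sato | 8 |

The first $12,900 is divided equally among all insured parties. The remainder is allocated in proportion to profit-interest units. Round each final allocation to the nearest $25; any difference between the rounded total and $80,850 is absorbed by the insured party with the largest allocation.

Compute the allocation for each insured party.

First tranche $12,900 split equally: $3,225 each.
Remainder $67,950 by profit-interest units (total 53): Kowalski 14,102.83 → $14,100; Nwosu 23,077.36 → $23,075; Bergstrom 20,513.21 → $20,525; Sato 10,256.60 → $10,250.
Totals: Kowalski $3,225 + $14,100 = $17,325; Nwosu $3,225 + $23,075 = $26,300; Bergstrom $3,225 + $20,525 = $23,750; Sato $3,225 + $10,250 = $13,475.

Kowalski: $17,325 | Nwosu: $26,300 | Bergstrom: $23,750 | Sato: $13,475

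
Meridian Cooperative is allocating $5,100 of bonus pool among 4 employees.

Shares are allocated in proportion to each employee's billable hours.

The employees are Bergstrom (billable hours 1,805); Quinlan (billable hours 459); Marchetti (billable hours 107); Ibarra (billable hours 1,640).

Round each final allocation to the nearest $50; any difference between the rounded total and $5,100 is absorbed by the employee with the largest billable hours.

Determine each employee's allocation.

Sum of billable hours: 4,011.
Raw shares: Bergstrom 1,805/4,011 × $5,100 = 2,295.06; Quinlan 459/4,011 × $5,100 = 583.62; Marchetti 107/4,011 × $5,100 = 136.05; Ibarra 1,640/4,011 × $5,100 = 2,085.27.
Rounded to nearest $50: Bergstrom $2,300; Quinlan $600; Marchetti $150; Ibarra $2,100. Sum = $5,150.
Difference $5,100 − $5,150 = −$50 applied to largest billable hours (Bergstrom): Bergstrom becomes $2,250.

Bergstrom: $2,250 | Quinlan: $600 | Marchetti: $150 | Ibarra: $2,100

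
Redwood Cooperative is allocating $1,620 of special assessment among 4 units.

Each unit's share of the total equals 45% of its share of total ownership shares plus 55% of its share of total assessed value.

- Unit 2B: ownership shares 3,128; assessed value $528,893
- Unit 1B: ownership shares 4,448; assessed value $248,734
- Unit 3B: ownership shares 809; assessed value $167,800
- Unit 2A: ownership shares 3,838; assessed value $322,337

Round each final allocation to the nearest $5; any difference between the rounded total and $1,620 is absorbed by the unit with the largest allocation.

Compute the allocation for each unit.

Totals — ownership shares 12,223, assessed value 1,267,764.
Combined weights (45% ownership shares + 55% assessed value): Unit 2B 0.3446; Unit 1B 0.2717; Unit 3B 0.1026; Unit 2A 0.2811.
Pro-rata amounts: Unit 2B 558.27; Unit 1B 440.10; Unit 3B 166.18; Unit 2A 455.45.
Rounded to nearest $5: Unit 2B $560; Unit 1B $440; Unit 3B $165; Unit 2A $455. Sum = $1,620.
Sum already equals the total — no adjustment.

Unit 2B: $560 | Unit 1B: $440 | Unit 3B: $165 | Unit 2A: $455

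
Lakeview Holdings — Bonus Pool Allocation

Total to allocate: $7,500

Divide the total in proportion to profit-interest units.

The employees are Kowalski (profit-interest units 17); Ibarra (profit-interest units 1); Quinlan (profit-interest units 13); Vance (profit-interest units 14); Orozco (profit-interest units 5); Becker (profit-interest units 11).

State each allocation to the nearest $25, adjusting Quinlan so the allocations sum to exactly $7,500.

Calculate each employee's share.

Kowalski: $2,100; Ibarra: $125; Quinlan: $1,575; Vance: $1,725; Orozco: $625; Becker: $1,350

Profit-interest units total: 61.
Pro-rata amounts: Kowalski 17/61 × $7,500 = 2,090.16; Ibarra 1/61 × $7,500 = 122.95; Quinlan 13/61 × $7,500 = 1,598.36; Vance 14/61 × $7,500 = 1,721.31; Orozco 5/61 × $7,500 = 614.75; Becker 11/61 × $7,500 = 1,352.46.
At nearest $25: Kowalski $2,100; Ibarra $125; Quinlan $1,600; Vance $1,725; Orozco $625; Becker $1,350. Sum = $7,525.
Difference $7,500 − $7,525 = −$25 applied to Quinlan: Quinlan becomes $1,575.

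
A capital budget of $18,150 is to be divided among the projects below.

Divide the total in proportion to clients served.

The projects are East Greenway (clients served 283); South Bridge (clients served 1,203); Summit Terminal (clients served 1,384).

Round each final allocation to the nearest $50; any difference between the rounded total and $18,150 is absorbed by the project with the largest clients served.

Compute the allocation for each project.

East Greenway: $1,800 · South Bridge: $7,600 · Summit Terminal: $8,750

Clients served total: 283 + 1,203 + 1,384 = 2,870.
Unrounded shares: East Greenway 1,789.70; South Bridge 7,607.82; Summit Terminal 8,752.47.
After rounding ($50): East Greenway $1,800; South Bridge $7,600; Summit Terminal $8,750. Sum = $18,150.
Rounded total matches; no reconciliation needed.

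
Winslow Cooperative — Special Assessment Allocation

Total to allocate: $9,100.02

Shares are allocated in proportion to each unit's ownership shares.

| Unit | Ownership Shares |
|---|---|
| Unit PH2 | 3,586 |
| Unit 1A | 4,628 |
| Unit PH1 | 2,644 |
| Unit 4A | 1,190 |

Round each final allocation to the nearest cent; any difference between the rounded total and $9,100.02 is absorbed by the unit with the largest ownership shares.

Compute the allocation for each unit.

Combined ownership shares = 3,586 + 4,628 + 2,644 + 1,190 = 12,048.
Pro-rata amounts: Unit PH2 2,708.5551; Unit 1A 3,495.5920; Unit PH1 1,997.0495; Unit 4A 898.8234.
After rounding (cent): Unit PH2 $2,708.56; Unit 1A $3,495.59; Unit PH1 $1,997.05; Unit 4A $898.82. Sum = $9,100.02.
No rounding difference to absorb.

Unit PH2: $2,708.56 | Unit 1A: $3,495.59 | Unit PH1: $1,997.05 | Unit 4A: $898.82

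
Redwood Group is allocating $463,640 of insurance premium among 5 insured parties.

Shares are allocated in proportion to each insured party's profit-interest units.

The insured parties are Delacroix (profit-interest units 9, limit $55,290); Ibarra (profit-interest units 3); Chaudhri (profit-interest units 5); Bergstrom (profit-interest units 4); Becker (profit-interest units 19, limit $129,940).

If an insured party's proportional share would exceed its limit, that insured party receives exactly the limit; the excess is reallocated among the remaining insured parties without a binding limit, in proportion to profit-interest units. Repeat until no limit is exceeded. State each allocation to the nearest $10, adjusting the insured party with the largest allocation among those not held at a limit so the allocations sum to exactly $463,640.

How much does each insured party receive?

Delacroix: $55,290 | Ibarra: $69,600 | Chaudhri: $116,010 | Bergstrom: $92,800 | Becker: $129,940

Total profit-interest units = 40.
Proportional shares (ignoring caps): Delacroix 104,319.00; Ibarra 34,773.00; Chaudhri 57,955.00; Bergstrom 46,364.00; Becker 220,229.00.
Cap binds for Delacroix ($55,290), Becker ($129,940); remaining pool $278,410 reallocated over remaining profit-interest units 12.
Shares after redistribution: Ibarra 69,602.50 → $69,600; Chaudhri 116,004.17 → $116,000; Bergstrom 92,803.33 → $92,800.
Rounding difference +$10 applied to Chaudhri → $116,010.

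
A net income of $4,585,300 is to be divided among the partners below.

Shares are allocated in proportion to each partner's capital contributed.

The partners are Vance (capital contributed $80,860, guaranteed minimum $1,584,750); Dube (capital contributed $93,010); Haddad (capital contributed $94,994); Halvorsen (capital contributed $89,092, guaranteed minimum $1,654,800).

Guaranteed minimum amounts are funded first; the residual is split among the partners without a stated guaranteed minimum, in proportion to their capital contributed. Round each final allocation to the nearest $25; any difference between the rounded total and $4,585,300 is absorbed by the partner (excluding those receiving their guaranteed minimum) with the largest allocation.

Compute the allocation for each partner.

Minimums first: Vance $1,584,750; Halvorsen $1,654,800. Balance $1,345,750.
Balance split over remaining capital contributed 188,004: Dube 665,774.17 → $665,775; Haddad 679,975.83 → $679,975.

Vance: $1,584,750; Dube: $665,775; Haddad: $679,975; Halvorsen: $1,654,800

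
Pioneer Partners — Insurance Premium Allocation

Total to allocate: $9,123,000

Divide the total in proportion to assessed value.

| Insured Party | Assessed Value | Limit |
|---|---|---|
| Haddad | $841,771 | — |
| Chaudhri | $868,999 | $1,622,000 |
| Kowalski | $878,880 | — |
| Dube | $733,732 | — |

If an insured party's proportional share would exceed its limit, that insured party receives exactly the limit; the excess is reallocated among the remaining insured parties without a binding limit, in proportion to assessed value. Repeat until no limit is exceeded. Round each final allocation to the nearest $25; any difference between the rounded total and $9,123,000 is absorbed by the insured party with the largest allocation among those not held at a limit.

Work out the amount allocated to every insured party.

Assessed value total: 3,323,382.
Unconstrained shares: Haddad 2,310,741.54; Chaudhri 2,385,484.99; Kowalski 2,412,609.28; Dube 2,014,164.20.
Held at cap: Chaudhri ($1,622,000); residual $7,501,000 reallocated over remaining assessed value 2,454,383.
Redistributed shares: Haddad 2,572,591.27 → $2,572,600; Kowalski 2,686,002.50 → $2,686,000; Dube 2,242,406.23 → $2,242,400.

Haddad: $2,572,600 | Chaudhri: $1,622,000 | Kowalski: $2,686,000 | Dube: $2,242,400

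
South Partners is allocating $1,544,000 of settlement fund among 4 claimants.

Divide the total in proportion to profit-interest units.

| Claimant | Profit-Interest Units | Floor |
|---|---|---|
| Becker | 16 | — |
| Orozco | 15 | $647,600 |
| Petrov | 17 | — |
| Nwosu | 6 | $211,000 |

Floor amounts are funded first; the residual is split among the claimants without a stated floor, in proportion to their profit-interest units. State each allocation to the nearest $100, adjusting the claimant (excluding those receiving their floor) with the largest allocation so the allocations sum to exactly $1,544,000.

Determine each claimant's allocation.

Minimums first: Orozco $647,600; Nwosu $211,000. Remaining pool $685,400.
Remaining pool split over remaining profit-interest units 33: Becker 332,315.15 → $332,300; Petrov 353,084.85 → $353,100.

Becker: $332,300 | Orozco: $647,600 | Petrov: $353,100 | Nwosu: $211,000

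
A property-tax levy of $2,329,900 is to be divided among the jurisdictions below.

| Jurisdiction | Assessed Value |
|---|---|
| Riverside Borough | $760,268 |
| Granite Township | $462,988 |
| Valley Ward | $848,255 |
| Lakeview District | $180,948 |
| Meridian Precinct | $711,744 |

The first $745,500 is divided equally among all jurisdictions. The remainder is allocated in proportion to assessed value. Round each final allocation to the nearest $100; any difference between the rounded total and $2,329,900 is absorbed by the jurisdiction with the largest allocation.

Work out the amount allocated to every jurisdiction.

Riverside Borough: $555,500 | Granite Township: $396,600 | Valley Ward: $602,500 | Lakeview District: $245,800 | Meridian Precinct: $529,500

First tranche $745,500 split equally: $149,100 each.
Remainder $1,584,400 by assessed value (total 2,964,203): Riverside Borough 406,371.84 → $406,400; Granite Township 247,472.32 → $247,500; Valley Ward 453,401.88 → $453,400; Lakeview District 96,718.75 → $96,700; Meridian Precinct 380,435.21 → $380,400.
Totals: Riverside Borough $149,100 + $406,400 = $555,500; Granite Township $149,100 + $247,500 = $396,600; Valley Ward $149,100 + $453,400 = $602,500; Lakeview District $149,100 + $96,700 = $245,800; Meridian Precinct $149,100 + $380,400 = $529,500.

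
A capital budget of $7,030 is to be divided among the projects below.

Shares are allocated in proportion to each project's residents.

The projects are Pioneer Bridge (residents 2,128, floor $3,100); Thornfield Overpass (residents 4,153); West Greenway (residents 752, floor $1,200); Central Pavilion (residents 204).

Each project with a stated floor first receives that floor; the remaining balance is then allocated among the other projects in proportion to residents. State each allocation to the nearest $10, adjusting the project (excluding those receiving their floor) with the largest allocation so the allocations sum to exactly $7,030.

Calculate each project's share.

Pioneer Bridge: $3,100 | Thornfield Overpass: $2,600 | West Greenway: $1,200 | Central Pavilion: $130

Minimums first: Pioneer Bridge $3,100; West Greenway $1,200. Balance $2,730.
Balance split over remaining residents 4,357: Thornfield Overpass 2,602.18 → $2,600; Central Pavilion 127.82 → $130.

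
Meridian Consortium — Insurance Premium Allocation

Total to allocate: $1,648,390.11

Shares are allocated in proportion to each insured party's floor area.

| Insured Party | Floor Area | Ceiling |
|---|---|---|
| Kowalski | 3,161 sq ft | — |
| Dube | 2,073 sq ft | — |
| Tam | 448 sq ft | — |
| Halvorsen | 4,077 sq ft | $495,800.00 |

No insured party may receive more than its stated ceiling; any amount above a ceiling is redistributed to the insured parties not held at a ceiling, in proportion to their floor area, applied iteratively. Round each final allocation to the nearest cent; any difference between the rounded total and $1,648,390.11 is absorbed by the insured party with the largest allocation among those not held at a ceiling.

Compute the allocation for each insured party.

Combined floor area = 9,759.
Pro-rata shares before constraints: Kowalski 533,923.6743; Dube 350,149.8820; Tam 75,671.5616; Halvorsen 688,644.9922.
Capped: Halvorsen ($495,800.00); balance $1,152,590.11 reallocated over remaining floor area 5,682.
Redistributed shares: Kowalski 641,206.8528 → $641,206.85; Dube 420,506.7402 → $420,506.74; Tam 90,876.5169 → $90,876.52.

Kowalski: $641,206.85; Dube: $420,506.74; Tam: $90,876.52; Halvorsen: $495,800.00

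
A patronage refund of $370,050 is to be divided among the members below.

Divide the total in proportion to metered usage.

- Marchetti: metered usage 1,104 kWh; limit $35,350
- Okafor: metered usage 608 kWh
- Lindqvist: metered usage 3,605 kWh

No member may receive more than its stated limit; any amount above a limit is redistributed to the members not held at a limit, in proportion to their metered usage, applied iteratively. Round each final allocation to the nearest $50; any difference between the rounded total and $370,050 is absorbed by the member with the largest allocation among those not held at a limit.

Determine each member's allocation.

Marchetti: $35,350; Okafor: $48,300; Lindqvist: $286,400

Metered usage total: 5,317.
Proportional shares (ignoring caps): Marchetti 76,835.66; Okafor 42,315.29; Lindqvist 250,899.05.
Capped: Marchetti ($35,350); residual $334,700 reallocated over remaining metered usage 4,213.
Redistributed shares: Okafor 48,302.30 → $48,300; Lindqvist 286,397.70 → $286,400.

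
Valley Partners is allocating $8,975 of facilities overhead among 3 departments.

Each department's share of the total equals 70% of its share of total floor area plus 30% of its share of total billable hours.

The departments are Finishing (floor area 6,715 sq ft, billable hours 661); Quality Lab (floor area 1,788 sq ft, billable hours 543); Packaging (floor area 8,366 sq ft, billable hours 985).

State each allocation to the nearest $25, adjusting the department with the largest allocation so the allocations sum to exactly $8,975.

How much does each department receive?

Totals — floor area 16,869, billable hours 2,189.
Composite weights (70% floor area + 30% billable hours): Finishing 0.3692; Quality Lab 0.1486; Packaging 0.4822.
Unrounded shares: Finishing 3,313.90; Quality Lab 1,333.80; Packaging 4,327.30.
At nearest $25: Finishing $3,325; Quality Lab $1,325; Packaging $4,325. Sum = $8,975.
Sum already equals the total — no adjustment.

Finishing: $3,325; Quality Lab: $1,325; Packaging: $4,325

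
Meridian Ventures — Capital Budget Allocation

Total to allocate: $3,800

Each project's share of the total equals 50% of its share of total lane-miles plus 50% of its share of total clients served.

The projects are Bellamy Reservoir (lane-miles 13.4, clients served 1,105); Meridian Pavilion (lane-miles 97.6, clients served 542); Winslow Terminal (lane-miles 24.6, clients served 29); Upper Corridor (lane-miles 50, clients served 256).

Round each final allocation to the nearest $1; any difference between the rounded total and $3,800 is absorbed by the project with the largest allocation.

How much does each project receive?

Lane-miles total 185.6; clients served total 1,932.
Composite weights (50% lane-miles + 50% clients served): Bellamy Reservoir 0.3221; Meridian Pavilion 0.4032; Winslow Terminal 0.0738; Upper Corridor 0.2010.
Proportional shares: Bellamy Reservoir 1,223.87; Meridian Pavilion 1,532.16; Winslow Terminal 280.35; Upper Corridor 763.61.
Rounded to nearest $1: Bellamy Reservoir $1,224; Meridian Pavilion $1,532; Winslow Terminal $280; Upper Corridor $764. Sum = $3,800.
Rounded total matches; no reconciliation needed.

Bellamy Reservoir: $1,224; Meridian Pavilion: $1,532; Winslow Terminal: $280; Upper Corridor: $764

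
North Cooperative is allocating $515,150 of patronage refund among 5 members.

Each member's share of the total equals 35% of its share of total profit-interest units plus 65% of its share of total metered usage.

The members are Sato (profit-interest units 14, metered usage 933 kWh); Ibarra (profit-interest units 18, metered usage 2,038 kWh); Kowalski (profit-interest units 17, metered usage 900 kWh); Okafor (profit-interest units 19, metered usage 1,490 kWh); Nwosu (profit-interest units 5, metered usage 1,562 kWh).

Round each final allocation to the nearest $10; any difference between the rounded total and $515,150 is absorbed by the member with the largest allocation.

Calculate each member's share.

Sato: $79,710 · Ibarra: $143,020 · Kowalski: $85,520 · Okafor: $119,000 · Nwosu: $87,900

Totals — profit-interest units 73, metered usage 6,923.
Combined weights (35% profit-interest units + 65% metered usage): Sato 0.1547; Ibarra 0.2776; Kowalski 0.1660; Okafor 0.2310; Nwosu 0.1706.
Unrounded shares: Sato 79,705.34; Ibarra 143,030.91; Kowalski 85,518.91; Okafor 118,995.47; Nwosu 87,899.36.
At nearest $10: Sato $79,710; Ibarra $143,030; Kowalski $85,520; Okafor $119,000; Nwosu $87,900. Sum = $515,160.
Difference $515,150 − $515,160 = −$10 applied to largest allocation (Ibarra): Ibarra becomes $143,020.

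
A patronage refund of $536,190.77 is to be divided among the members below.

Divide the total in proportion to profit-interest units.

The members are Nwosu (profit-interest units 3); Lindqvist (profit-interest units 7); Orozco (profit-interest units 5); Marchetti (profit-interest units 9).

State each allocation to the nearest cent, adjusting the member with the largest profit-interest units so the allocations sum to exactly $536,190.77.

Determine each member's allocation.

Sum of profit-interest units: 3 + 7 + 5 + 9 = 24.
Proportional shares: Nwosu 67,023.8463; Lindqvist 156,388.9746; Orozco 111,706.4104; Marchetti 201,071.5388.
At nearest cent: Nwosu $67,023.85; Lindqvist $156,388.97; Orozco $111,706.41; Marchetti $201,071.54. Sum = $536,190.77.
Sum already equals the total — no adjustment.

Nwosu: $67,023.85 | Lindqvist: $156,388.97 | Orozco: $111,706.41 | Marchetti: $201,071.54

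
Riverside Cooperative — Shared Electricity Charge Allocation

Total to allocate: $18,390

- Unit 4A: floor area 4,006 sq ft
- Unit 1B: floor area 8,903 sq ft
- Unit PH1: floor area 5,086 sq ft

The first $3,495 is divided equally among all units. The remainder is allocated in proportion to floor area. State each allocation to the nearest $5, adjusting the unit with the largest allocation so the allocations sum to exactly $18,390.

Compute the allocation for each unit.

Unit 4A: $4,480 · Unit 1B: $8,535 · Unit PH1: $5,375

First tranche $3,495 split equally: $1,165 each.
Remainder $14,895 by floor area (total 17,995): Unit 4A 3,315.89 → $3,315; Unit 1B 7,369.28 → $7,370; Unit PH1 4,209.83 → $4,210.
Totals: Unit 4A $1,165 + $3,315 = $4,480; Unit 1B $1,165 + $7,370 = $8,535; Unit PH1 $1,165 + $4,210 = $5,375.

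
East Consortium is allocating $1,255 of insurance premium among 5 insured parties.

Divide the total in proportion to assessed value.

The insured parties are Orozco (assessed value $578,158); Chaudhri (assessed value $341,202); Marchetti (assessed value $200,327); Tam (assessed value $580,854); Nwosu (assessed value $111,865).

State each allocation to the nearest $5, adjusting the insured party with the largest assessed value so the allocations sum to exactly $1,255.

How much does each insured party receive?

Orozco: $400 · Chaudhri: $235 · Marchetti: $140 · Tam: $405 · Nwosu: $75

Sum of assessed value: 1,812,406.
Proportional shares: Orozco 578,158/1,812,406 × $1,255 = 400.35; Chaudhri 341,202/1,812,406 × $1,255 = 236.27; Marchetti 200,327/1,812,406 × $1,255 = 138.72; Tam 580,854/1,812,406 × $1,255 = 402.21; Nwosu 111,865/1,812,406 × $1,255 = 77.46.
Rounded to nearest $5: Orozco $400; Chaudhri $235; Marchetti $140; Tam $400; Nwosu $75. Sum = $1,250.
Difference $1,255 − $1,250 = +$5 applied to largest assessed value (Tam): Tam becomes $405.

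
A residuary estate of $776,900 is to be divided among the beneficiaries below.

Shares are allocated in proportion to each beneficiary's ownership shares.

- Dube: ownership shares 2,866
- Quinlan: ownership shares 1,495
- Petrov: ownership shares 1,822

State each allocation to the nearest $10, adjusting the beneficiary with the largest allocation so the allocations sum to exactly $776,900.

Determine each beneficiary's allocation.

Total ownership shares = 6,183.
Pro-rata amounts: Dube 2,866/6,183 × $776,900 = 360,115.70; Quinlan 1,495/6,183 × $776,900 = 187,848.21; Petrov 1,822/6,183 × $776,900 = 228,936.08.
Rounded to nearest $10: Dube $360,120; Quinlan $187,850; Petrov $228,940. Sum = $776,910.
Difference $776,900 − $776,910 = −$10 applied to largest allocation (Dube): Dube becomes $360,110.

Dube: $360,110 · Quinlan: $187,850 · Petrov: $228,940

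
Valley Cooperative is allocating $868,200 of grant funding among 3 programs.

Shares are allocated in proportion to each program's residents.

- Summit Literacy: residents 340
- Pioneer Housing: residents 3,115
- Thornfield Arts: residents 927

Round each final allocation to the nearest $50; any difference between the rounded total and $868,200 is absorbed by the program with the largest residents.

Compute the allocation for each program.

Summit Literacy: $67,350 · Pioneer Housing: $617,200 · Thornfield Arts: $183,650

Sum of residents: 4,382.
Unrounded shares: Summit Literacy 340/4,382 × $868,200 = 67,363.76; Pioneer Housing 3,115/4,382 × $868,200 = 617,170.93; Thornfield Arts 927/4,382 × $868,200 = 183,665.31.
At nearest $50: Summit Literacy $67,350; Pioneer Housing $617,150; Thornfield Arts $183,650. Sum = $868,150.
Difference $868,200 − $868,150 = +$50 applied to largest residents (Pioneer Housing): Pioneer Housing becomes $617,200.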